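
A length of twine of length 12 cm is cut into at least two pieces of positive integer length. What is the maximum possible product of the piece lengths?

81

Let P[k] be the best product for length k (with at least one cut). For each first piece i, the rest contributes max(k−i, P[k−i]).
Small cases: P[2]=1, P[3]=2, P[4]=4, P[5]=6, P[6]=9.
P[7] = max(1·9, 2·6, 3·4, 4·3, 5·2, 6·1) = 12
P[8] = max(1·12, 2·9, 3·6, …, 6·2, 7·1) = 18
P[9] = max(1·18, 2·12, 3·9, …, 7·2, 8·1) = 27
P[10] = max(1·27, 2·18, 3·12, …, 8·2, 9·1) = 36
P[11] = max(1·36, 2·27, 3·18, …, 9·2, 10·1) = 54
P[12] = max(1·54, 2·36, 3·27, …, 10·2, 11·1) = 81
One optimal split: 3 + 3 + 3 + 3; product 3·3·3·3 = 81.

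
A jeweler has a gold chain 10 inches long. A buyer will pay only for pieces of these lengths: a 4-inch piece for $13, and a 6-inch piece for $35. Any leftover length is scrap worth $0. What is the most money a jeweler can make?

48

Build best[k] bottom-up: best[k] = max over allowed piece i of (p[i] + best[k−i]).
best[1] = 0
best[2] = 0
best[3] = 0
best[4] = 13
best[5] = 13
best[6] = 35
best[7] = 35
best[8] = 35
best[9] = 35
best[10] = 48  (first piece 4, then best[6]=35)
One optimal cutting: 6 + 4 → $48.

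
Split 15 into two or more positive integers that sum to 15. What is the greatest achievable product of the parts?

243

Fill f[k] for k=2..15: at each k try every first piece i and multiply by the better of (k−i) uncut or f[k−i].
f[2] = 1*max(1,0) = 1*1 = 1
f[3] = 1*max(2,1) = 1*2 = 2
f[4] = 2*max(2,1) = 2*2 = 4
f[5] = 2*max(3,2) = 2*3 = 6
f[6] = 3*max(3,2) = 3*3 = 9
f[7] = 2*max(5,6) = 2*6 = 12
f[8] = 2*max(6,9) = 2*9 = 18
f[9] = 3*max(6,9) = 3*9 = 27
f[10] = 2*max(8,18) = 2*18 = 36
f[11] = 2*max(9,27) = 2*27 = 54
f[12] = 3*max(9,27) = 3*27 = 81
f[13] = 2*max(11,54) = 2*54 = 108
f[14] = 2*max(12,81) = 2*81 = 162
f[15] = 3*max(12,81) = 3*81 = 243
One optimal split: 3 + 3 + 3 + 3 + 3; product 3*3*3*3*3 = 243.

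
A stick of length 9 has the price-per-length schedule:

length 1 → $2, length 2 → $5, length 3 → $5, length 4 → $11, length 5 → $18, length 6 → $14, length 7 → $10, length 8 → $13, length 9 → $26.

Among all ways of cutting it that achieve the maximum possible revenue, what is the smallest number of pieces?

2

Build r[k] bottom-up: r[k] = max over allowed piece i of (p[i] + r[k−i]).
r[1] = 2
r[2] = 5
r[3] = 7  (first piece 1, then r[2]=5)
r[4] = 11
r[5] = 18
r[6] = 20  (first piece 1, then r[5]=18)
r[7] = 23  (first piece 2, then r[5]=18)
r[8] = 25  (first piece 1, then r[7]=23)
r[9] = 29  (first piece 4, then r[5]=18)
Maximum revenue is $29.
Now minimize piece count subject to staying optimal: for each k, pieces[k] = 1 + min over i with p[i]+r[k−i]=r[k] of pieces[k−i].
pieces[6] = 2
pieces[7] = 2
pieces[8] = 3
pieces[9] = 2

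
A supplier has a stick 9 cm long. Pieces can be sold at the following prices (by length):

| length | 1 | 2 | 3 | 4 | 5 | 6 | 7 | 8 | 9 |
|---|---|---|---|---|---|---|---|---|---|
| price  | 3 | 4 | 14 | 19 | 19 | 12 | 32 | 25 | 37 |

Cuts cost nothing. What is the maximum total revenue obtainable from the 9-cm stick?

42

Build best[k] bottom-up: best[k] = max over allowed piece i of (p[i] + best[k−i]).
best[1] = 3
best[2] = 6  (first piece 1, then best[1]=3)
best[3] = 14
best[4] = 19
best[5] = 22  (first piece 1, then best[4]=19)
best[6] = 28  (first piece 3, then best[3]=14)
best[7] = 33  (first piece 3, then best[4]=19)
best[8] = 38  (first piece 4, then best[4]=19)
best[9] = 42  (first piece 3, then best[6]=28)
One optimal cutting: 3 + 3 + 3 → 14 + 14 + 14 = 42.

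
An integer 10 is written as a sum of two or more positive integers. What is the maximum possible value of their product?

36

Define f[k] = max over 1≤i<k of i · max(k−i, f[k−i]); the inner max lets the remainder stay uncut if that's better.
f[2] = 1×max(1,0) = 1×1 = 1
f[3] = 1×max(2,1) = 1×2 = 2
f[4] = 2×max(2,1) = 2×2 = 4
f[5] = 2×max(3,2) = 2×3 = 6
f[6] = 3×max(3,2) = 3×3 = 9
f[7] = 2×max(5,6) = 2×6 = 12
f[8] = 2×max(6,9) = 2×9 = 18
f[9] = 3×max(6,9) = 3×9 = 27
f[10] = 2×max(8,18) = 2×18 = 36
One optimal split: 3 + 3 + 2 + 2; product 3×3×2×2 = 36.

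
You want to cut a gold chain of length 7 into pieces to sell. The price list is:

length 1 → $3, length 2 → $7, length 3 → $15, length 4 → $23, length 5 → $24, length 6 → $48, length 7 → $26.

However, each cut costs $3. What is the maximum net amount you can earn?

Let v[k] be the best obtainable value from length k. For each k, try every first piece i and keep the best of price[i] + v[k−i] minus the 3 cut fee when i<k.
v[1] = 3
v[2] = max(3+3-3, 7+0) = 7
v[3] = max(3+7-3, 7+3-3, 15+0) = 15
v[4] = max(3+15-3, 7+7-3, 15+3-3, 23+0) = 23
v[5] = max(3+23-3, 7+15-3, 15+7-3, 23+3-3, 24+0) = 24
v[6] = max(3+24-3, 7+23-3, 15+15-3, 23+7-3, 24+3-3, 48+0) = 48
v[7] = max(3+48-3, 7+24-3, 15+23-3, …, 48+3-3, 26+0) = 48
One optimal plan: pieces 6 + 1 (1 cut) → $51 − $3 = $48.

48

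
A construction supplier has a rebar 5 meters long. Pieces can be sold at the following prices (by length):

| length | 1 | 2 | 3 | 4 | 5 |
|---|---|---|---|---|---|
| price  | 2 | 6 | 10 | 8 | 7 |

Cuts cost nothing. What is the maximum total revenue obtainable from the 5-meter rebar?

Build R[k] bottom-up: R[k] = max over allowed piece i of (p[i] + R[k−i]).
R[1] = 2
R[2] = max(2+2, 6+0) = 6
R[3] = max(2+6, 6+2, 10+0) = 10
R[4] = max(2+10, 6+6, 10+2, 8+0) = 12
R[5] = max(2+12, 6+10, 10+6, 8+2, 7+0) = 16
One optimal cutting: 3 + 2 → ₹10 + ₹6 = ₹16.

16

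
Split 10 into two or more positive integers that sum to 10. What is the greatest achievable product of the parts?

36

Define f[k] = max over 1≤i<k of i · max(k−i, f[k−i]); the inner max lets the remainder stay uncut if that's better.
f[2] = 1×max(1,0) = 1×1 = 1
f[3] = 1×max(2,1) = 1×2 = 2
f[4] = 2×max(2,1) = 2×2 = 4
f[5] = 2×max(3,2) = 2×3 = 6
f[6] = 3×max(3,2) = 3×3 = 9
f[7] = 2×max(5,6) = 2×6 = 12
f[8] = 2×max(6,9) = 2×9 = 18
f[9] = 3×max(6,9) = 3×9 = 27
f[10] = 2×max(8,18) = 2×18 = 36
One optimal split: 3 + 3 + 2 + 2; product 3×3×2×2 = 36.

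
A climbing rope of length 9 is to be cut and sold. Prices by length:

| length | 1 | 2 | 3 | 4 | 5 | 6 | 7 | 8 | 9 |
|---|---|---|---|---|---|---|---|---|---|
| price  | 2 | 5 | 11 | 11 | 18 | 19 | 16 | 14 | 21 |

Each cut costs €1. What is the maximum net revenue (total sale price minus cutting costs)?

31

Build v[k] bottom-up: v[k] = max over allowed piece i of (p[i] + v[k−i]) − 1 per cut.
v[1] = 2
v[2] = max(2+2-1, 5+0) = 5
v[3] = max(2+5-1, 5+2-1, 11+0) = 11
v[4] = max(2+11-1, 5+5-1, 11+2-1, 11+0) = 12
v[5] = max(2+12-1, 5+11-1, 11+5-1, 11+2-1, 18+0) = 18
v[6] = max(2+18-1, 5+12-1, 11+11-1, 11+5-1, 18+2-1, 19+0) = 21
v[7] = max(2+21-1, 5+18-1, 11+12-1, …, 19+2-1, 16+0) = 22
v[8] = max(2+22-1, 5+21-1, 11+18-1, …, 16+2-1, 14+0) = 28
v[9] = max(2+28-1, 5+22-1, 11+21-1, …, 14+2-1, 21+0) = 31
One optimal plan: pieces 3 + 3 + 3 (2 cuts) → €33 − €2 = €31.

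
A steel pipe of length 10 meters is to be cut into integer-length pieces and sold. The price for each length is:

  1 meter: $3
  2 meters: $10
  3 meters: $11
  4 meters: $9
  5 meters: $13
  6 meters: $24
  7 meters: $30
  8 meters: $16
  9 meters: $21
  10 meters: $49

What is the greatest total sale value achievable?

50

Build r[k] bottom-up: r[k] = max over allowed piece i of (p[i] + r[k−i]).
r[1] = 3
r[2] = 10
r[3] = 13  (first piece 1, then r[2]=10)
r[4] = 20  (first piece 2, then r[2]=10)
r[5] = 23  (first piece 1, then r[4]=20)
r[6] = 30  (first piece 2, then r[4]=20)
r[7] = 33  (first piece 1, then r[6]=30)
r[8] = 40  (first piece 2, then r[6]=30)
r[9] = 43  (first piece 1, then r[8]=40)
r[10] = 50  (first piece 2, then r[8]=40)
One optimal cutting: 2 + 2 + 2 + 2 + 2 → $10 + $10 + $10 + $10 + $10 = $50.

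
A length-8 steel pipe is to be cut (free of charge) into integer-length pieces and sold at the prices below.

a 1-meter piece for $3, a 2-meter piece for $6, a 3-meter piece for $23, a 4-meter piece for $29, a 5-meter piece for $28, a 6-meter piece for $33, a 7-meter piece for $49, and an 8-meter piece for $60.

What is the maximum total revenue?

Build r[k] bottom-up: r[k] = max over allowed piece i of (p[i] + r[k−i]).
r[1] = 3
r[2] = max(3+3, 6+0) = 6
r[3] = max(3+6, 6+3, 23+0) = 23
r[4] = max(3+23, 6+6, 23+3, 29+0) = 29
r[5] = max(3+29, 6+23, 23+6, 29+3, 28+0) = 32
r[6] = max(3+32, 6+29, 23+23, 29+6, 28+3, 33+0) = 46
r[7] = max(3+46, 6+32, 23+29, …, 33+3, 49+0) = 52
r[8] = max(3+52, 6+46, 23+32, …, 49+3, 60+0) = 60
Best is to sell the whole 8-meter piece uncut for $60.

60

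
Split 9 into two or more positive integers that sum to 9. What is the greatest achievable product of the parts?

27

Let m[k] be the best product for length k (with at least one cut). For each first piece i, the rest contributes max(k−i, m[k−i]).
m[2] = 1*max(1,0) = 1*1 = 1
m[3] = 1*max(2,1) = 1*2 = 2
m[4] = 2*max(2,1) = 2*2 = 4
m[5] = 2*max(3,2) = 2*3 = 6
m[6] = 3*max(3,2) = 3*3 = 9
m[7] = 2*max(5,6) = 2*6 = 12
m[8] = 2*max(6,9) = 2*9 = 18
m[9] = 3*max(6,9) = 3*9 = 27
One optimal split: 3 + 3 + 3; product 3*3*3 = 27.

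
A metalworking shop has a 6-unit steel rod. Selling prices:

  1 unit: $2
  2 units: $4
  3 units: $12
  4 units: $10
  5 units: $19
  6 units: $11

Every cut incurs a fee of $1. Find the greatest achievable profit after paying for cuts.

23

Let v[k] be the best obtainable value from length k. For each k, try every first piece i and keep the best of price[i] + v[k−i] minus the 1 cut fee when i<k.
v[1] = 2
v[2] = max(2+2-1, 4+0) = 4
v[3] = max(2+4-1, 4+2-1, 12+0) = 12
v[4] = max(2+12-1, 4+4-1, 12+2-1, 10+0) = 13
v[5] = max(2+13-1, 4+12-1, 12+4-1, 10+2-1, 19+0) = 19
v[6] = max(2+19-1, 4+13-1, 12+12-1, 10+4-1, 19+2-1, 11+0) = 23
One optimal plan: pieces 3 + 3 (1 cut) → $24 − $1 = $23.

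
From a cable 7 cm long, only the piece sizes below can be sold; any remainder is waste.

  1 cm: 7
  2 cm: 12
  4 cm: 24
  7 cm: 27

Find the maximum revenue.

Build best[k] bottom-up: best[k] = max over allowed piece i of (p[i] + best[k−i]).
best[1] = 7
best[2] = 14  (first piece 1, then best[1]=7)
best[3] = 21  (first piece 1, then best[2]=14)
best[4] = 28  (first piece 1, then best[3]=21)
best[5] = 35  (first piece 1, then best[4]=28)
best[6] = 42  (first piece 1, then best[5]=35)
best[7] = 49  (first piece 1, then best[6]=42)
One optimal cutting: 1 + 1 + 1 + 1 + 1 + 1 + 1 → 49.

49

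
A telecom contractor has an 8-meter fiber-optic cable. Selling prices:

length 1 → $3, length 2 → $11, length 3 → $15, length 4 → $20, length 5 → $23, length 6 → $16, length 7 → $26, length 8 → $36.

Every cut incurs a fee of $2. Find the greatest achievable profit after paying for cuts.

Build r[k] bottom-up: r[k] = max over allowed piece i of (p[i] + r[k−i]) − 2 per cut.
r[1] = 3
r[2] = 11
r[3] = 15
r[4] = 20  (first piece 2, then r[2]=11)
r[5] = 24  (first piece 2, then r[3]=15)
r[6] = 29  (first piece 2, then r[4]=20)
r[7] = 33  (first piece 2, then r[5]=24)
r[8] = 38  (first piece 2, then r[6]=29)
One optimal plan: pieces 2 + 2 + 2 + 2 (3 cuts) → $44 − $6 = $38.

38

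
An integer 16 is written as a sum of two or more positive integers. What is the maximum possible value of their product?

324

Define f[k] = max over 1≤i<k of i · max(k−i, f[k−i]); the inner max lets the remainder stay uncut if that's better.
f[2] = 1×max(1,0) = 1×1 = 1
f[3] = max(1×2, 2×1) = 2
f[4] = max(1×3, 2×2, 3×1) = 4
f[5] = max(1×4, 2×3, 3×2, 4×1) = 6
f[6] = max(1×6, 2×4, 3×3, 4×2, 5×1) = 9
f[7] = max(1×9, 2×6, 3×4, 4×3, 5×2, 6×1) = 12
f[8] = max(1×12, 2×9, 3×6, …, 6×2, 7×1) = 18
f[9] = max(1×18, 2×12, 3×9, …, 7×2, 8×1) = 27
f[10] = max(1×27, 2×18, 3×12, …, 8×2, 9×1) = 36
f[11] = max(1×36, 2×27, 3×18, …, 9×2, 10×1) = 54
f[12] = max(1×54, 2×36, 3×27, …, 10×2, 11×1) = 81
f[13] = max(1×81, 2×54, 3×36, …, 11×2, 12×1) = 108
f[14] = max(1×108, 2×81, 3×54, …, 12×2, 13×1) = 162
f[15] = max(1×162, 2×108, 3×81, …, 13×2, 14×1) = 243
f[16] = max(1×243, 2×162, 3×108, …, 14×2, 15×1) = 324
One optimal split: 3 + 3 + 3 + 3 + 2 + 2; product 3×3×3×3×2×2 = 324.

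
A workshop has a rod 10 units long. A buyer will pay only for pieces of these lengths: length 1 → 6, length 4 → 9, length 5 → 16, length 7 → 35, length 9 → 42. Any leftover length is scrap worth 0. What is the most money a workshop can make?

60

Consider every possible first cut. best[k] is the best of p[i]+best[k−i] over all sellable i≤k.
best[1] = 6
best[2] = 12  (first piece 1, then best[1]=6)
best[3] = 18  (first piece 1, then best[2]=12)
best[4] = max(6+18, 9+0) = 24
best[5] = max(6+24, 9+6, 16+0) = 30
best[6] = max(6+30, 9+12, 16+6) = 36
best[7] = max(6+36, 9+18, 16+12, 35+0) = 42
best[8] = max(6+42, 9+24, 16+18, 35+6) = 48
best[9] = max(6+48, 9+30, 16+24, 35+12, 42+0) = 54
best[10] = max(6+54, 9+36, 16+30, 35+18, 42+6) = 60
One optimal cutting: 1 + 1 + 1 + 1 + 1 + 1 + 1 + 1 + 1 + 1 → 60.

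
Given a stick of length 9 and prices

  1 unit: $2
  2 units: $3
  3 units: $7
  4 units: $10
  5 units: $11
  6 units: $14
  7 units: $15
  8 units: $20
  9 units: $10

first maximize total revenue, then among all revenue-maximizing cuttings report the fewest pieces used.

2

Consider every possible first cut. r[k] is the best of p[i]+r[k−i] over all sellable i≤k.
r[1] = 2
r[2] = max(2+2, 3+0) = 4
r[3] = max(2+4, 3+2, 7+0) = 7
r[4] = max(2+7, 3+4, 7+2, 10+0) = 10
r[5] = max(2+10, 3+7, 7+4, 10+2, 11+0) = 12
r[6] = max(2+12, 3+10, 7+7, 10+4, 11+2, 14+0) = 14
r[7] = max(2+14, 3+12, 7+10, …, 14+2, 15+0) = 17
r[8] = max(2+17, 3+14, 7+12, …, 15+2, 20+0) = 20
r[9] = max(2+20, 3+17, 7+14, …, 20+2, 10+0) = 22
Maximum revenue is $22.
Now minimize piece count subject to staying optimal: for each k, pieces[k] = 1 + min over i with p[i]+r[k−i]=r[k] of pieces[k−i].
pieces[6] = 1
pieces[7] = 2
pieces[8] = 1
pieces[9] = 2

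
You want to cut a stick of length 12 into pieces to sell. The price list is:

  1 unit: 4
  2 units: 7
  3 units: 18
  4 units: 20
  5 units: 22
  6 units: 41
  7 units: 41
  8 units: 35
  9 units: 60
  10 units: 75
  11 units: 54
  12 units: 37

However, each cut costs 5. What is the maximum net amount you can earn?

77

Consider every possible first cut. r[k] is the best of p[i]+r[k−i] over all sellable i≤k, charging 5 whenever i<k.
r[1] = 4
r[2] = max(4+4-5, 7+0) = 7
r[3] = max(4+7-5, 7+4-5, 18+0) = 18
r[4] = max(4+18-5, 7+7-5, 18+4-5, 20+0) = 20
r[5] = max(4+20-5, 7+18-5, 18+7-5, 20+4-5, 22+0) = 22
r[6] = max(4+22-5, 7+20-5, 18+18-5, 20+7-5, 22+4-5, 41+0) = 41
r[7] = max(4+41-5, 7+22-5, 18+20-5, …, 41+4-5, 41+0) = 41
r[8] = max(4+41-5, 7+41-5, 18+22-5, …, 41+4-5, 35+0) = 43
r[9] = max(4+43-5, 7+41-5, 18+41-5, …, 35+4-5, 60+0) = 60
r[10] = max(4+60-5, 7+43-5, 18+41-5, …, 60+4-5, 75+0) = 75
r[11] = max(4+75-5, 7+60-5, 18+43-5, …, 75+4-5, 54+0) = 74
r[12] = max(4+74-5, 7+75-5, 18+60-5, …, 54+4-5, 37+0) = 77
One optimal plan: pieces 10 + 2 (1 cut) → 82 − 5 = 77.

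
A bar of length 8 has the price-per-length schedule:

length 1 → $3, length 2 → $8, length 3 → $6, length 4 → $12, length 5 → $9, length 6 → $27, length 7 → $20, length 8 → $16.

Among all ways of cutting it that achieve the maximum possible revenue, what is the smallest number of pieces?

2

Let r[k] be the best obtainable value from length k. For each k, try every first piece i and keep the best of price[i] + r[k−i].
r[1] = 3
r[2] = 8
r[3] = 11  (first piece 1, then r[2]=8)
r[4] = 16  (first piece 2, then r[2]=8)
r[5] = 19  (first piece 1, then r[4]=16)
r[6] = 27
r[7] = 30  (first piece 1, then r[6]=27)
r[8] = 35  (first piece 2, then r[6]=27)
Maximum revenue is $35.
Now minimize piece count subject to staying optimal: for each k, pieces[k] = 1 + min over i with p[i]+r[k−i]=r[k] of pieces[k−i].
pieces[5] = 3
pieces[6] = 1
pieces[7] = 2
pieces[8] = 2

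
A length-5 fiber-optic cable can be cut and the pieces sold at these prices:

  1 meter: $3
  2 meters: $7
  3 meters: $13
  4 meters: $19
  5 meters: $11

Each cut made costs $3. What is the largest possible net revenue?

Build r[k] bottom-up: r[k] = max over allowed piece i of (p[i] + r[k−i]) − 3 per cut.
r[1] = 3
r[2] = 7
r[3] = 13
r[4] = 19
r[5] = 19  (first piece 1, then r[4]=19)
One optimal plan: pieces 4 + 1 (1 cut) → $22 − $3 = $19.

19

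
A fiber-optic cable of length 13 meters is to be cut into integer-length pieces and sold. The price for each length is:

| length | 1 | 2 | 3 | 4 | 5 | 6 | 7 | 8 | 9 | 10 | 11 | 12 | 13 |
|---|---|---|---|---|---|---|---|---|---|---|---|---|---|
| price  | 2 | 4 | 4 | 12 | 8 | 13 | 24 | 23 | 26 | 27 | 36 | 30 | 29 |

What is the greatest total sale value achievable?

40

Consider every possible first cut. r[k] is the best of p[i]+r[k−i] over all sellable i≤k.
r[1] = 2
r[2] = 4  (first piece 1, then r[1]=2)
r[3] = 6  (first piece 1, then r[2]=4)
r[4] = 12
r[5] = 14  (first piece 1, then r[4]=12)
r[6] = 16  (first piece 1, then r[5]=14)
r[7] = 24
r[8] = 26  (first piece 1, then r[7]=24)
r[9] = 28  (first piece 1, then r[8]=26)
r[10] = 30  (first piece 1, then r[9]=28)
r[11] = 36  (first piece 4, then r[7]=24)
r[12] = 38  (first piece 1, then r[11]=36)
r[13] = 40  (first piece 1, then r[12]=38)
One optimal cutting: 7 + 4 + 1 + 1 → $24 + $12 + $2 + $2 = $40.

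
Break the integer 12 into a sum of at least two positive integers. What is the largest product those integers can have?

Define m[k] = max over 1≤i<k of i · max(k−i, m[k−i]); the inner max lets the remainder stay uncut if that's better.
m[2] = 1×max(1,0) = 1×1 = 1
m[3] = max(1×2, 2×1) = 2
m[4] = max(1×3, 2×2, 3×1) = 4
m[5] = max(1×4, 2×3, 3×2, 4×1) = 6
m[6] = max(1×6, 2×4, 3×3, 4×2, 5×1) = 9
m[7] = max(1×9, 2×6, 3×4, 4×3, 5×2, 6×1) = 12
m[8] = max(1×12, 2×9, 3×6, …, 6×2, 7×1) = 18
m[9] = max(1×18, 2×12, 3×9, …, 7×2, 8×1) = 27
m[10] = max(1×27, 2×18, 3×12, …, 8×2, 9×1) = 36
m[11] = max(1×36, 2×27, 3×18, …, 9×2, 10×1) = 54
m[12] = max(1×54, 2×36, 3×27, …, 10×2, 11×1) = 81
One optimal split: 3 + 3 + 3 + 3; product 3×3×3×3 = 81.

81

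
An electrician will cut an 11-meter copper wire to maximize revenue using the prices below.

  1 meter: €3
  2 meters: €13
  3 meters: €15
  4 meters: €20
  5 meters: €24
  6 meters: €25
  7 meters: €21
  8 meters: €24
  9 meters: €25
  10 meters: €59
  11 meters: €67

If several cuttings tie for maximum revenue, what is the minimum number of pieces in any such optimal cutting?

Consider every possible first cut. r[k] is the best of p[i]+r[k−i] over all sellable i≤k.
r[1] = 3
r[2] = 13
r[3] = 16  (first piece 1, then r[2]=13)
r[4] = 26  (first piece 2, then r[2]=13)
r[5] = 29  (first piece 1, then r[4]=26)
r[6] = 39  (first piece 2, then r[4]=26)
r[7] = 42  (first piece 1, then r[6]=39)
r[8] = 52  (first piece 2, then r[6]=39)
r[9] = 55  (first piece 1, then r[8]=52)
r[10] = 65  (first piece 2, then r[8]=52)
r[11] = 68  (first piece 1, then r[10]=65)
Maximum revenue is €68.
Now minimize piece count subject to staying optimal: for each k, pieces[k] = 1 + min over i with p[i]+r[k−i]=r[k] of pieces[k−i].
pieces[8] = 4
pieces[9] = 5
pieces[10] = 5
pieces[11] = 6

6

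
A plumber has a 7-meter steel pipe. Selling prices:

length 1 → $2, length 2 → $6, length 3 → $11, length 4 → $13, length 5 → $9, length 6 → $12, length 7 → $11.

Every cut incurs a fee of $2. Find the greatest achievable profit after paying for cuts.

22

Let net[k] be the best obtainable value from length k. For each k, try every first piece i and keep the best of price[i] + net[k−i] minus the 2 cut fee when i<k.
net[1] = 2
net[2] = max(2+2-2, 6+0) = 6
net[3] = max(2+6-2, 6+2-2, 11+0) = 11
net[4] = max(2+11-2, 6+6-2, 11+2-2, 13+0) = 13
net[5] = max(2+13-2, 6+11-2, 11+6-2, 13+2-2, 9+0) = 15
net[6] = max(2+15-2, 6+13-2, 11+11-2, 13+6-2, 9+2-2, 12+0) = 20
net[7] = max(2+20-2, 6+15-2, 11+13-2, …, 12+2-2, 11+0) = 22
One optimal plan: pieces 4 + 3 (1 cut) → $24 − $2 = $22.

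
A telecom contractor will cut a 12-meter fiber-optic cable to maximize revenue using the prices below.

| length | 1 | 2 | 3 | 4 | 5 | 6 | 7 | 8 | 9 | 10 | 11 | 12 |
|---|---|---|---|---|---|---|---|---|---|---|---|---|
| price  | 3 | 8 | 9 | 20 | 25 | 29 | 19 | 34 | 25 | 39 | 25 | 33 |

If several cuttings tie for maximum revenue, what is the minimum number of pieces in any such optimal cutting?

Consider every possible first cut. r[k] is the best of p[i]+r[k−i] over all sellable i≤k.
r[1] = 3
r[2] = 8
r[3] = 11  (first piece 1, then r[2]=8)
r[4] = 20
r[5] = 25
r[6] = 29
r[7] = 33  (first piece 2, then r[5]=25)
r[8] = 40  (first piece 4, then r[4]=20)
r[9] = 45  (first piece 4, then r[5]=25)
r[10] = 50  (first piece 5, then r[5]=25)
r[11] = 54  (first piece 5, then r[6]=29)
r[12] = 60  (first piece 4, then r[8]=40)
Maximum revenue is $60.
Now minimize piece count subject to staying optimal: for each k, pieces[k] = 1 + min over i with p[i]+r[k−i]=r[k] of pieces[k−i].
pieces[9] = 2
pieces[10] = 2
pieces[11] = 2
pieces[12] = 3

3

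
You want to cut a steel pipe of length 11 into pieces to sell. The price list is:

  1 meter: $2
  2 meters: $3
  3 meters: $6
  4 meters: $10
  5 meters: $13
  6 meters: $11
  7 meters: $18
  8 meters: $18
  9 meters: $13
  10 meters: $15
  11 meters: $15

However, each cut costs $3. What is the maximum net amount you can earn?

Consider every possible first cut. v[k] is the best of p[i]+v[k−i] over all sellable i≤k, charging 3 whenever i<k.
v[1] = 2
v[2] = max(2+2-3, 3+0) = 3
v[3] = max(2+3-3, 3+2-3, 6+0) = 6
v[4] = max(2+6-3, 3+3-3, 6+2-3, 10+0) = 10
v[5] = max(2+10-3, 3+6-3, 6+3-3, 10+2-3, 13+0) = 13
v[6] = max(2+13-3, 3+10-3, 6+6-3, 10+3-3, 13+2-3, 11+0) = 12
v[7] = max(2+12-3, 3+13-3, 6+10-3, …, 11+2-3, 18+0) = 18
v[8] = max(2+18-3, 3+12-3, 6+13-3, …, 18+2-3, 18+0) = 18
v[9] = max(2+18-3, 3+18-3, 6+12-3, …, 18+2-3, 13+0) = 20
v[10] = max(2+20-3, 3+18-3, 6+18-3, …, 13+2-3, 15+0) = 23
v[11] = max(2+23-3, 3+20-3, 6+18-3, …, 15+2-3, 15+0) = 25
One optimal plan: pieces 7 + 4 (1 cut) → $28 − $3 = $25.

25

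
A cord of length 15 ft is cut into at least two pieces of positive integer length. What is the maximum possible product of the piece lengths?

Let P[k] be the best product for length k (with at least one cut). For each first piece i, the rest contributes max(k−i, P[k−i]).
Small cases: P[2]=1, P[3]=2, P[4]=4, P[5]=6, P[6]=9, P[7]=12, P[8]=18.
P[9] = max(1*18, 2*12, 3*9, …, 7*2, 8*1) = 27
P[10] = max(1*27, 2*18, 3*12, …, 8*2, 9*1) = 36
P[11] = max(1*36, 2*27, 3*18, …, 9*2, 10*1) = 54
P[12] = max(1*54, 2*36, 3*27, …, 10*2, 11*1) = 81
P[13] = max(1*81, 2*54, 3*36, …, 11*2, 12*1) = 108
P[14] = max(1*108, 2*81, 3*54, …, 12*2, 13*1) = 162
P[15] = max(1*162, 2*108, 3*81, …, 13*2, 14*1) = 243
One optimal split: 3 + 3 + 3 + 3 + 3; product 3*3*3*3*3 = 243.

243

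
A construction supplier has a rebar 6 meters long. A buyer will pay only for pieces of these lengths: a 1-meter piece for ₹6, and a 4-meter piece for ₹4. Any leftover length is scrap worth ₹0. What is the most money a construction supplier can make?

36

Let f[k] be the best obtainable value from length k. For each k, try every first piece i and keep the best of price[i] + f[k−i].
f[1] = 6
f[2] = 12  (first piece 1, then f[1]=6)
f[3] = 18  (first piece 1, then f[2]=12)
f[4] = max(6+18, 4+0) = 24
f[5] = max(6+24, 4+6) = 30
f[6] = max(6+30, 4+12) = 36
One optimal cutting: 1 + 1 + 1 + 1 + 1 + 1 → ₹36.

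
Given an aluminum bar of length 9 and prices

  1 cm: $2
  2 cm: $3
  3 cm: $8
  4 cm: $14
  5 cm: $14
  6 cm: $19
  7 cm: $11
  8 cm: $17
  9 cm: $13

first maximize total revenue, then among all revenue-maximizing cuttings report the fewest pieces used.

Consider every possible first cut. r[k] is the best of p[i]+r[k−i] over all sellable i≤k.
r[1] = 2
r[2] = 4  (first piece 1, then r[1]=2)
r[3] = 8
r[4] = 14
r[5] = 16  (first piece 1, then r[4]=14)
r[6] = 19
r[7] = 22  (first piece 3, then r[4]=14)
r[8] = 28  (first piece 4, then r[4]=14)
r[9] = 30  (first piece 1, then r[8]=28)
Maximum revenue is $30.
Now minimize piece count subject to staying optimal: for each k, pieces[k] = 1 + min over i with p[i]+r[k−i]=r[k] of pieces[k−i].
pieces[6] = 1
pieces[7] = 2
pieces[8] = 2
pieces[9] = 3

3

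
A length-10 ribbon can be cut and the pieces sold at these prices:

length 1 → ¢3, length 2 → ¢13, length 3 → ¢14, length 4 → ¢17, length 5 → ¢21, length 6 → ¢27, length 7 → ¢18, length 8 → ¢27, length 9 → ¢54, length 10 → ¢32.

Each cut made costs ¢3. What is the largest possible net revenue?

Let r[k] be the best obtainable value from length k. For each k, try every first piece i and keep the best of price[i] + r[k−i] minus the 3 cut fee when i<k.
r[1] = 3
r[2] = 13
r[3] = 14
r[4] = 23  (first piece 2, then r[2]=13)
r[5] = 24  (first piece 2, then r[3]=14)
r[6] = 33  (first piece 2, then r[4]=23)
r[7] = 34  (first piece 2, then r[5]=24)
r[8] = 43  (first piece 2, then r[6]=33)
r[9] = 54
r[10] = 54  (first piece 1, then r[9]=54)
One optimal plan: pieces 9 + 1 (1 cut) → ¢57 − ¢3 = ¢54.

54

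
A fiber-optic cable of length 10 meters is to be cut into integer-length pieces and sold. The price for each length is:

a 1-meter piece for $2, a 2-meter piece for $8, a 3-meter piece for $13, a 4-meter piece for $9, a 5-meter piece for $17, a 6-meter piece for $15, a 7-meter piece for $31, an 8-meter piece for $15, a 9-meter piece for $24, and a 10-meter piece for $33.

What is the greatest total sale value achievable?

44

Consider every possible first cut. r[k] is the best of p[i]+r[k−i] over all sellable i≤k.
r[1] = 2
r[2] = 8
r[3] = 13
r[4] = 16  (first piece 2, then r[2]=8)
r[5] = 21  (first piece 2, then r[3]=13)
r[6] = 26  (first piece 3, then r[3]=13)
r[7] = 31
r[8] = 34  (first piece 2, then r[6]=26)
r[9] = 39  (first piece 2, then r[7]=31)
r[10] = 44  (first piece 3, then r[7]=31)
One optimal cutting: 7 + 3 → $31 + $13 = $44.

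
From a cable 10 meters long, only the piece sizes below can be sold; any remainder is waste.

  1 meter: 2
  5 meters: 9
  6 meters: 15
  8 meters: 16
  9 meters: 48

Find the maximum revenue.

50

Consider every possible first cut. r[k] is the best of p[i]+r[k−i] over all sellable i≤k.
r[1] = 2
r[2] = 4  (first piece 1, then r[1]=2)
r[3] = 6  (first piece 1, then r[2]=4)
r[4] = 8  (first piece 1, then r[3]=6)
r[5] = 10  (first piece 1, then r[4]=8)
r[6] = 15
r[7] = 17  (first piece 1, then r[6]=15)
r[8] = 19  (first piece 1, then r[7]=17)
r[9] = 48
r[10] = 50  (first piece 1, then r[9]=48)
One optimal cutting: 9 + 1 → 50.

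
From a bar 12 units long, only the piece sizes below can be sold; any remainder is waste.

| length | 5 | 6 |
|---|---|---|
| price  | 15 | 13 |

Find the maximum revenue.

Consider every possible first cut. best[k] is the best of p[i]+best[k−i] over all sellable i≤k.
best[1] = 0
best[2] = 0
best[3] = 0
best[4] = 0
best[5] = 15
best[6] = 15
best[7] = 15
best[8] = 15
best[9] = 15
best[10] = 30  (first piece 5, then best[5]=15)
best[11] = 30
best[12] = 30
One optimal cutting: pieces 5 + 5 with 2 units of scrap → $30.

30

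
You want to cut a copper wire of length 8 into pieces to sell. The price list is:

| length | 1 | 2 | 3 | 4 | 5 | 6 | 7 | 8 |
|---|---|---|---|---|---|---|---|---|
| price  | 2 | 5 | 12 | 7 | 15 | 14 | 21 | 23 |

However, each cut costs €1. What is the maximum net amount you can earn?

27

Consider every possible first cut. v[k] is the best of p[i]+v[k−i] over all sellable i≤k, charging 1 whenever i<k.
v[1] = 2
v[2] = max(2+2-1, 5+0) = 5
v[3] = max(2+5-1, 5+2-1, 12+0) = 12
v[4] = max(2+12-1, 5+5-1, 12+2-1, 7+0) = 13
v[5] = max(2+13-1, 5+12-1, 12+5-1, 7+2-1, 15+0) = 16
v[6] = max(2+16-1, 5+13-1, 12+12-1, 7+5-1, 15+2-1, 14+0) = 23
v[7] = max(2+23-1, 5+16-1, 12+13-1, …, 14+2-1, 21+0) = 24
v[8] = max(2+24-1, 5+23-1, 12+16-1, …, 21+2-1, 23+0) = 27
One optimal plan: pieces 3 + 3 + 2 (2 cuts) → €29 − €2 = €27.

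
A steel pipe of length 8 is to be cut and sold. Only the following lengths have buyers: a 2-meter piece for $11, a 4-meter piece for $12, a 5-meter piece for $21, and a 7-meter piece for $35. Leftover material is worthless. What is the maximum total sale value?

Let r[k] be the best obtainable value from length k. For each k, try every first piece i and keep the best of price[i] + r[k−i].
r[1] = 0
r[2] = 11
r[3] = 11
r[4] = max(11+11, 12+0) = 22
r[5] = max(11+11, 12+0, 21+0) = 22
r[6] = max(11+22, 12+11, 21+0) = 33
r[7] = max(11+22, 12+11, 21+11, 35+0) = 35
r[8] = max(11+33, 12+22, 21+11, 35+0) = 44
One optimal cutting: 2 + 2 + 2 + 2 → $44.

44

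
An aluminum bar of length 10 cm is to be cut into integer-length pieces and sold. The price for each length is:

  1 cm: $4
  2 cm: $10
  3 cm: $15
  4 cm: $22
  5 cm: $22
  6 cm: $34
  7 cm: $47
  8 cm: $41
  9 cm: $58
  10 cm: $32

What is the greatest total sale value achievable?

62

Let v[k] be the best obtainable value from length k. For each k, try every first piece i and keep the best of price[i] + v[k−i].
v[1] = 4
v[2] = max(4+4, 10+0) = 10
v[3] = max(4+10, 10+4, 15+0) = 15
v[4] = max(4+15, 10+10, 15+4, 22+0) = 22
v[5] = max(4+22, 10+15, 15+10, 22+4, 22+0) = 26
v[6] = max(4+26, 10+22, 15+15, 22+10, 22+4, 34+0) = 34
v[7] = max(4+34, 10+26, 15+22, …, 34+4, 47+0) = 47
v[8] = max(4+47, 10+34, 15+26, …, 47+4, 41+0) = 51
v[9] = max(4+51, 10+47, 15+34, …, 41+4, 58+0) = 58
v[10] = max(4+58, 10+51, 15+47, …, 58+4, 32+0) = 62
One optimal cutting: 9 + 1 → $58 + $4 = $62.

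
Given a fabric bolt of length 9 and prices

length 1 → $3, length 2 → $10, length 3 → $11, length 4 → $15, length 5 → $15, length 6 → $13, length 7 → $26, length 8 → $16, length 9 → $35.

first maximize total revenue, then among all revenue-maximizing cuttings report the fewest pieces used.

Let r[k] be the best obtainable value from length k. For each k, try every first piece i and keep the best of price[i] + r[k−i].
r[1] = 3
r[2] = 10
r[3] = 13  (first piece 1, then r[2]=10)
r[4] = 20  (first piece 2, then r[2]=10)
r[5] = 23  (first piece 1, then r[4]=20)
r[6] = 30  (first piece 2, then r[4]=20)
r[7] = 33  (first piece 1, then r[6]=30)
r[8] = 40  (first piece 2, then r[6]=30)
r[9] = 43  (first piece 1, then r[8]=40)
Maximum revenue is $43.
Now minimize piece count subject to staying optimal: for each k, pieces[k] = 1 + min over i with p[i]+r[k−i]=r[k] of pieces[k−i].
pieces[6] = 3
pieces[7] = 4
pieces[8] = 4
pieces[9] = 5

5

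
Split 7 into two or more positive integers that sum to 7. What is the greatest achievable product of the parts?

Let P[k] be the best product for length k (with at least one cut). For each first piece i, the rest contributes max(k−i, P[k−i]).
P[2] = 1*max(1,0) = 1*1 = 1
P[3] = max(1*2, 2*1) = 2
P[4] = max(1*3, 2*2, 3*1) = 4
P[5] = max(1*4, 2*3, 3*2, 4*1) = 6
P[6] = max(1*6, 2*4, 3*3, 4*2, 5*1) = 9
P[7] = max(1*9, 2*6, 3*4, 4*3, 5*2, 6*1) = 12
One optimal split: 3 + 2 + 2; product 3*2*2 = 12.

12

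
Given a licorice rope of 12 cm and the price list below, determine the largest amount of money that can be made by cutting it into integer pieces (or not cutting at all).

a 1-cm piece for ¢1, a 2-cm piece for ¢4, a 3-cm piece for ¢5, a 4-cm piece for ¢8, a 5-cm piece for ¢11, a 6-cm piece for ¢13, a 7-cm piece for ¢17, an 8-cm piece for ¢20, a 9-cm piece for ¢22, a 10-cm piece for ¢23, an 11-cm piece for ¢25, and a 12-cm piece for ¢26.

28

Let best[k] be the best obtainable value from length k. For each k, try every first piece i and keep the best of price[i] + best[k−i].
best[1] = 1
best[2] = max(1+1, 4+0) = 4
best[3] = max(1+4, 4+1, 5+0) = 5
best[4] = max(1+5, 4+4, 5+1, 8+0) = 8
best[5] = max(1+8, 4+5, 5+4, 8+1, 11+0) = 11
best[6] = max(1+11, 4+8, 5+5, 8+4, 11+1, 13+0) = 13
best[7] = max(1+13, 4+11, 5+8, …, 13+1, 17+0) = 17
best[8] = max(1+17, 4+13, 5+11, …, 17+1, 20+0) = 20
best[9] = max(1+20, 4+17, 5+13, …, 20+1, 22+0) = 22
best[10] = max(1+22, 4+20, 5+17, …, 22+1, 23+0) = 24
best[11] = max(1+24, 4+22, 5+20, …, 23+1, 25+0) = 26
best[12] = max(1+26, 4+24, 5+22, …, 25+1, 26+0) = 28
One optimal cutting: 8 + 2 + 2 → ¢20 + ¢4 + ¢4 = ¢28.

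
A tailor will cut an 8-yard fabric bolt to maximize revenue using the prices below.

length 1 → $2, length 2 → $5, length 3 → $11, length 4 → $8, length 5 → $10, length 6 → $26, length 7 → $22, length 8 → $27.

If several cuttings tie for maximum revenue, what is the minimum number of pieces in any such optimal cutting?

Build r[k] bottom-up: r[k] = max over allowed piece i of (p[i] + r[k−i]).
r[1] = 2
r[2] = 5
r[3] = 11
r[4] = 13  (first piece 1, then r[3]=11)
r[5] = 16  (first piece 2, then r[3]=11)
r[6] = 26
r[7] = 28  (first piece 1, then r[6]=26)
r[8] = 31  (first piece 2, then r[6]=26)
Maximum revenue is $31.
Now minimize piece count subject to staying optimal: for each k, pieces[k] = 1 + min over i with p[i]+r[k−i]=r[k] of pieces[k−i].
pieces[5] = 2
pieces[6] = 1
pieces[7] = 2
pieces[8] = 2

2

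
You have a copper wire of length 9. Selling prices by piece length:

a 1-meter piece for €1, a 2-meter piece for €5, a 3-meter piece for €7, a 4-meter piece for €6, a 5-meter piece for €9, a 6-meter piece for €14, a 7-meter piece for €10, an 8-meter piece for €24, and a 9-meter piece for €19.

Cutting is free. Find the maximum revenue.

25

Build v[k] bottom-up: v[k] = max over allowed piece i of (p[i] + v[k−i]).
v[1] = 1
v[2] = 5
v[3] = 7
v[4] = 10  (first piece 2, then v[2]=5)
v[5] = 12  (first piece 2, then v[3]=7)
v[6] = 15  (first piece 2, then v[4]=10)
v[7] = 17  (first piece 2, then v[5]=12)
v[8] = 24
v[9] = 25  (first piece 1, then v[8]=24)
One optimal cutting: 8 + 1 → €24 + €1 = €25.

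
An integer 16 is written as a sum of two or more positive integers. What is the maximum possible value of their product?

Fill g[k] for k=2..16: at each k try every first piece i and multiply by the better of (k−i) uncut or g[k−i].
g[2] = 1·max(1,0) = 1·1 = 1
g[3] = 1·max(2,1) = 1·2 = 2
g[4] = 2·max(2,1) = 2·2 = 4
g[5] = 2·max(3,2) = 2·3 = 6
g[6] = 3·max(3,2) = 3·3 = 9
g[7] = 2·max(5,6) = 2·6 = 12
g[8] = 2·max(6,9) = 2·9 = 18
g[9] = 3·max(6,9) = 3·9 = 27
g[10] = 2·max(8,18) = 2·18 = 36
g[11] = 2·max(9,27) = 2·27 = 54
g[12] = 3·max(9,27) = 3·27 = 81
g[13] = 2·max(11,54) = 2·54 = 108
g[14] = 2·max(12,81) = 2·81 = 162
g[15] = 3·max(12,81) = 3·81 = 243
g[16] = 2·max(14,162) = 2·162 = 324
One optimal split: 3 + 3 + 3 + 3 + 2 + 2; product 3·3·3·3·2·2 = 324.

324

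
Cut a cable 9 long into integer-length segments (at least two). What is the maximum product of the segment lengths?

Fill m[k] for k=2..9: at each k try every first piece i and multiply by the better of (k−i) uncut or m[k−i].
m[2] = 1×max(1,0) = 1×1 = 1
m[3] = 1×max(2,1) = 1×2 = 2
m[4] = 2×max(2,1) = 2×2 = 4
m[5] = 2×max(3,2) = 2×3 = 6
m[6] = 3×max(3,2) = 3×3 = 9
m[7] = 2×max(5,6) = 2×6 = 12
m[8] = 2×max(6,9) = 2×9 = 18
m[9] = 3×max(6,9) = 3×9 = 27
One optimal split: 3 + 3 + 3; product 3×3×3 = 27.

27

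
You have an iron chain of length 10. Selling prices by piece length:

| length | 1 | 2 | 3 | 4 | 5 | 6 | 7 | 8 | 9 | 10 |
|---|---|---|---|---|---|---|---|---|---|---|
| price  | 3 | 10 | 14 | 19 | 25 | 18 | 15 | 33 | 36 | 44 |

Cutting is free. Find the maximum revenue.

50

Consider every possible first cut. R[k] is the best of p[i]+R[k−i] over all sellable i≤k.
R[1] = 3
R[2] = max(3+3, 10+0) = 10
R[3] = max(3+10, 10+3, 14+0) = 14
R[4] = max(3+14, 10+10, 14+3, 19+0) = 20
R[5] = max(3+20, 10+14, 14+10, 19+3, 25+0) = 25
R[6] = max(3+25, 10+20, 14+14, 19+10, 25+3, 18+0) = 30
R[7] = max(3+30, 10+25, 14+20, …, 18+3, 15+0) = 35
R[8] = max(3+35, 10+30, 14+25, …, 15+3, 33+0) = 40
R[9] = max(3+40, 10+35, 14+30, …, 33+3, 36+0) = 45
R[10] = max(3+45, 10+40, 14+35, …, 36+3, 44+0) = 50
One optimal cutting: 2 + 2 + 2 + 2 + 2 → $10 + $10 + $10 + $10 + $10 = $50.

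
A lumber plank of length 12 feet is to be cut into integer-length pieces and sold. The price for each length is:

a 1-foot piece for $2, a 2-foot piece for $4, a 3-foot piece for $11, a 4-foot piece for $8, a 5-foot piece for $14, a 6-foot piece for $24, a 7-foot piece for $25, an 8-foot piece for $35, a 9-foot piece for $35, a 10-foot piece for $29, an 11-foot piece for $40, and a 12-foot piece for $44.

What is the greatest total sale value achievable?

48

Let best[k] be the best obtainable value from length k. For each k, try every first piece i and keep the best of price[i] + best[k−i].
best[1] = 2
best[2] = 4  (first piece 1, then best[1]=2)
best[3] = 11
best[4] = 13  (first piece 1, then best[3]=11)
best[5] = 15  (first piece 1, then best[4]=13)
best[6] = 24
best[7] = 26  (first piece 1, then best[6]=24)
best[8] = 35
best[9] = 37  (first piece 1, then best[8]=35)
best[10] = 39  (first piece 1, then best[9]=37)
best[11] = 46  (first piece 3, then best[8]=35)
best[12] = 48  (first piece 1, then best[11]=46)
One optimal cutting: 8 + 3 + 1 → $35 + $11 + $2 = $48.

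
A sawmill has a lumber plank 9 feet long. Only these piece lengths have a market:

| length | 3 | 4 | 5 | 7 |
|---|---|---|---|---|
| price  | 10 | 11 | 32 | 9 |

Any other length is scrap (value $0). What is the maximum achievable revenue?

43

Consider every possible first cut. r[k] is the best of p[i]+r[k−i] over all sellable i≤k.
r[1] = 0
r[2] = 0
r[3] = 10
r[4] = 11
r[5] = 32
r[6] = 32
r[7] = 32
r[8] = 42  (first piece 3, then r[5]=32)
r[9] = 43  (first piece 4, then r[5]=32)
One optimal cutting: 5 + 4 → $43.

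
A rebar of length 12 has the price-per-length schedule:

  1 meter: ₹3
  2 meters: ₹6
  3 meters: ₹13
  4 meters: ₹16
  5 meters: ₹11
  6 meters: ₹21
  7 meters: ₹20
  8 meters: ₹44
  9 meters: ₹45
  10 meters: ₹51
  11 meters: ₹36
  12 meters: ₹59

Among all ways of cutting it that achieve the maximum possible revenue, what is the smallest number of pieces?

2

Let r[k] be the best obtainable value from length k. For each k, try every first piece i and keep the best of price[i] + r[k−i].
r[1] = 3
r[2] = 6  (first piece 1, then r[1]=3)
r[3] = 13
r[4] = 16  (first piece 1, then r[3]=13)
r[5] = 19  (first piece 1, then r[4]=16)
r[6] = 26  (first piece 3, then r[3]=13)
r[7] = 29  (first piece 1, then r[6]=26)
r[8] = 44
r[9] = 47  (first piece 1, then r[8]=44)
r[10] = 51
r[11] = 57  (first piece 3, then r[8]=44)
r[12] = 60  (first piece 1, then r[11]=57)
Maximum revenue is ₹60.
Now minimize piece count subject to staying optimal: for each k, pieces[k] = 1 + min over i with p[i]+r[k−i]=r[k] of pieces[k−i].
pieces[9] = 2
pieces[10] = 1
pieces[11] = 2
pieces[12] = 2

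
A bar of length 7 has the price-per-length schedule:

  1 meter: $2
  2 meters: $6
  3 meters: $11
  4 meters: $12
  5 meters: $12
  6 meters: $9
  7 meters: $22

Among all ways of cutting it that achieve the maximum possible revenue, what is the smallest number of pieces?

3

Build r[k] bottom-up: r[k] = max over allowed piece i of (p[i] + r[k−i]).
r[1] = 2
r[2] = 6
r[3] = 11
r[4] = 13  (first piece 1, then r[3]=11)
r[5] = 17  (first piece 2, then r[3]=11)
r[6] = 22  (first piece 3, then r[3]=11)
r[7] = 24  (first piece 1, then r[6]=22)
Maximum revenue is $24.
Now minimize piece count subject to staying optimal: for each k, pieces[k] = 1 + min over i with p[i]+r[k−i]=r[k] of pieces[k−i].
pieces[4] = 2
pieces[5] = 2
pieces[6] = 2
pieces[7] = 3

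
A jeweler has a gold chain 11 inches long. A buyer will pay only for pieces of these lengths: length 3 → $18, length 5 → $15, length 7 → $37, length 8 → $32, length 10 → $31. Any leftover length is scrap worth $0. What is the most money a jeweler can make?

55

Build f[k] bottom-up: f[k] = max over allowed piece i of (p[i] + f[k−i]).
f[1] = 0
f[2] = 0
f[3] = 18
f[4] = 18
f[5] = max(18+0, 15+0) = 18
f[6] = max(18+18, 15+0) = 36
f[7] = max(18+18, 15+0, 37+0) = 37
f[8] = max(18+18, 15+18, 37+0, 32+0) = 37
f[9] = max(18+36, 15+18, 37+0, 32+0) = 54
f[10] = max(18+37, 15+18, 37+18, 32+0, 31+0) = 55
f[11] = max(18+37, 15+36, 37+18, 32+18, 31+0) = 55
One optimal cutting: pieces 7 + 3 with 1 inch of scrap → $55.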